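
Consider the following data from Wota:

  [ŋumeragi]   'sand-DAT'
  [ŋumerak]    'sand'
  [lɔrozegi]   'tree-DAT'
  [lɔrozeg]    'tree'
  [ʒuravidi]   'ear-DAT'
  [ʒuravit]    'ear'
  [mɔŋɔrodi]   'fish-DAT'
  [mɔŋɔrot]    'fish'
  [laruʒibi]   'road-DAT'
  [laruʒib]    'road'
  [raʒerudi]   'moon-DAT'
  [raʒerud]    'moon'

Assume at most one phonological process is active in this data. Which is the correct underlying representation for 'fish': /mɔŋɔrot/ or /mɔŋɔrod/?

/mɔŋɔrot/

The root 'fish' surfaces as [mɔŋɔrodi] and [mɔŋɔrot], with a stem-final [d] ~ [t] alternation.
Compare 'moon', with invariant [d] in [raʒerudi] and [raʒerud]: an analysis with underlying /d/ and a rule producing [t] in isolation would wrongly predict alternation here too.
The underlying segment must be /t/; voiceless stops become voiced between vowels, yielding [d] there.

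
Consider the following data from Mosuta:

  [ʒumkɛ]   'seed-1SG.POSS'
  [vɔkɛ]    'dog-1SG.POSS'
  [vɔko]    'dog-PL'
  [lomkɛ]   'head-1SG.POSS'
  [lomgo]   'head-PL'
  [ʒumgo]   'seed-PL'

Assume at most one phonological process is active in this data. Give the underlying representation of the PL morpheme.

The PL suffix surfaces as [-go] and [-ko], depending on the final segment of the stem.
The 1SG.POSS suffix, which begins with [k], is invariant after every stem; so [k] is not altered by any rule here.
The PL suffix is therefore /-go/ underlyingly, with post-vocalic devoicing: voiced stops become voiceless after a vowel.

/-go/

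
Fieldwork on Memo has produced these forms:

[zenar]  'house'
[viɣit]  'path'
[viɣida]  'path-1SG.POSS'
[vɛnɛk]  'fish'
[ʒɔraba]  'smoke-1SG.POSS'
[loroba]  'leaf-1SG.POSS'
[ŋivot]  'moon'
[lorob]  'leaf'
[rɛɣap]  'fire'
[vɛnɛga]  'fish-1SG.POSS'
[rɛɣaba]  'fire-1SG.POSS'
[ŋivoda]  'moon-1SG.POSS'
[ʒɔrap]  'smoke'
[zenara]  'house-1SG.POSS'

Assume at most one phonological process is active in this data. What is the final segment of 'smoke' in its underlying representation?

The root 'smoke' surfaces as [ʒɔraba] and [ʒɔrap], with a stem-final [b] ~ [p] alternation.
But 'leaf' keeps [b] in both environments ([loroba], [lorob]), so there is no rule changing /b/ to [p] in isolation.
So /p/ is underlying, and a rule of intervocalic voicing — voiceless stops become voiced between vowels — gives [b].

/p/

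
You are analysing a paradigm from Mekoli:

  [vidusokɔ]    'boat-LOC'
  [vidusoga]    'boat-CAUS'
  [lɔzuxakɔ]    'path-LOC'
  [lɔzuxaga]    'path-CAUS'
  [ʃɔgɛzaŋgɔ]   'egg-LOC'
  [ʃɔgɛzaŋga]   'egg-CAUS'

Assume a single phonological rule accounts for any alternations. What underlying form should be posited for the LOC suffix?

The LOC morpheme has two allomorphs, [-gɔ] and [-kɔ].
By contrast the CAUS suffix keeps its initial [g] throughout — that segment must be underlying.
So the underlying form is /-kɔ/, and voiceless stops become voiced after a nasal.

/-kɔ/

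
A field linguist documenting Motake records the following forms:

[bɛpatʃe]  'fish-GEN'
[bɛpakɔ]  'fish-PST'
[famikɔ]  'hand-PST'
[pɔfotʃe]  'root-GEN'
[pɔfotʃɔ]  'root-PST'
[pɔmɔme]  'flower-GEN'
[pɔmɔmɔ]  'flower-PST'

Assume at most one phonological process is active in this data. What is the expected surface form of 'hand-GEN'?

'fish' shows [tʃ] ~ [k] at the end of the stem ([bɛpatʃe] vs [bɛpakɔ]).
The stem 'root' ([pɔfotʃe], [pɔfotʃɔ]) shows [tʃ] unchanged in both environments, so [tʃ] cannot be basic with [k] derived before the PST suffix.
Therefore /k/ is basic and [tʃ] is derived by palatalization before a front vowel (/k/ becomes palato-alveolar [tʃ] before a front vowel).
The one attested form of 'hand', [famikɔ], shows underlying /famik/. Applying the same rule before a front vowel gives [famitʃe].

[famitʃe]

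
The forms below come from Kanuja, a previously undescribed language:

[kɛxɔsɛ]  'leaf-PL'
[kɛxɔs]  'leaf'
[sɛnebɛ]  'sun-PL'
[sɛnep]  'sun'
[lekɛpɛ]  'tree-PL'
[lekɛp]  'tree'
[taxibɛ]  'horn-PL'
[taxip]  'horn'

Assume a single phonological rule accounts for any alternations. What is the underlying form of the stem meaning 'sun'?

/sɛneb/

In [sɛnebɛ] and [sɛnep] the final segment of 'sun' alternates: [b] ~ [p].
If /p/ were underlying and a rule turned it into [b] before the PL suffix, 'tree' would also alternate; but it has [p] in both [lekɛpɛ] and [lekɛp].
The underlying segment must be /b/; voiced obstruents become voiceless word-finally, yielding [p] there.
The underlying form of 'sun' is therefore /sɛneb/.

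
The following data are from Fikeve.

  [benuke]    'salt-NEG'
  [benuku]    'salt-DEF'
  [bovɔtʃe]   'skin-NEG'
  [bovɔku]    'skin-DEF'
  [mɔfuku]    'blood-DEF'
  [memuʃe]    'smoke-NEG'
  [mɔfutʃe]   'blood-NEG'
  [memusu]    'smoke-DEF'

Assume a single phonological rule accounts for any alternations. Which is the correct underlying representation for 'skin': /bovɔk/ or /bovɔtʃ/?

The root 'skin' surfaces as [bovɔtʃe] and [bovɔku], with a stem-final [tʃ] ~ [k] alternation.
If /k/ were underlying and a rule turned it into [tʃ] before the NEG suffix, 'salt' would also alternate; but it has [k] in both [benuke] and [benuku].
So /tʃ/ is underlying, and a rule of depalatalization — palato-alveolar /tʃ/ and /ʃ/ become [k] and [s] when no front vowel follows — gives [k].

/bovɔtʃ/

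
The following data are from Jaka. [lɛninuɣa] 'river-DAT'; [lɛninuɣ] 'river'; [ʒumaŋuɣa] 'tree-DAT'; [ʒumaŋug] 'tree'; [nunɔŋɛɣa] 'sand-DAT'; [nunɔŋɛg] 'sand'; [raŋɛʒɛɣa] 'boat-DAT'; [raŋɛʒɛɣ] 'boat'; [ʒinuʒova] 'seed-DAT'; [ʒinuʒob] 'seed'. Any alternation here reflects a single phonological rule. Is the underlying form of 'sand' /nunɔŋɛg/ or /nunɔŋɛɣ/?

'sand' shows [ɣ] ~ [g] at the end of the stem ([nunɔŋɛɣa] vs [nunɔŋɛg]).
The stem 'boat' ([raŋɛʒɛɣa], [raŋɛʒɛɣ]) shows [ɣ] unchanged in both environments, so [ɣ] cannot be basic with [g] derived in isolation.
The alternation reflects intervocalic spirantization: voiced stops become fricatives between vowels. /g/ is underlying.

/nunɔŋɛg/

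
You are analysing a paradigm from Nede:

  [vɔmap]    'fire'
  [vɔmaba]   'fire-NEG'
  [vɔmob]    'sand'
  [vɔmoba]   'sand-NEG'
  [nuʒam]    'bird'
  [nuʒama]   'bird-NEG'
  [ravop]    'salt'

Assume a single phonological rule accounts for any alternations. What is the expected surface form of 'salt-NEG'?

The root 'fire' surfaces as [vɔmap] and [vɔmaba], with a stem-final [p] ~ [b] alternation.
But 'sand' keeps [b] in both environments ([vɔmob], [vɔmoba]), so there is no rule changing /b/ to [p] in isolation.
The underlying segment must be /p/; voiceless stops become voiced between vowels, yielding [b] there.
The one attested form of 'salt', [ravop], shows underlying /ravop/. Applying the same rule between vowels gives [ravoba].

[ravoba]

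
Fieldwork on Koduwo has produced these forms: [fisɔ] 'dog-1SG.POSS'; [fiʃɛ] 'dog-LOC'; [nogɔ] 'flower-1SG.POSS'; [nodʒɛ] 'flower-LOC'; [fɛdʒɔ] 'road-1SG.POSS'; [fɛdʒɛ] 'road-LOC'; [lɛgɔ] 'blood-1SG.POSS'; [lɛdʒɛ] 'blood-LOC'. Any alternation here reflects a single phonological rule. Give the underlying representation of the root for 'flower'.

In [nogɔ] and [nodʒɛ] the final segment of 'flower' alternates: [g] ~ [dʒ].
Compare 'road', with invariant [dʒ] in [fɛdʒɔ] and [fɛdʒɛ]: an analysis with underlying /dʒ/ and a rule producing [g] before the 1SG.POSS suffix would wrongly predict alternation here too.
The alternation reflects palatalization before a front vowel: /g/ and /s/ become palato-alveolar [dʒ] and [ʃ] before a front vowel. /g/ is underlying.

/nog/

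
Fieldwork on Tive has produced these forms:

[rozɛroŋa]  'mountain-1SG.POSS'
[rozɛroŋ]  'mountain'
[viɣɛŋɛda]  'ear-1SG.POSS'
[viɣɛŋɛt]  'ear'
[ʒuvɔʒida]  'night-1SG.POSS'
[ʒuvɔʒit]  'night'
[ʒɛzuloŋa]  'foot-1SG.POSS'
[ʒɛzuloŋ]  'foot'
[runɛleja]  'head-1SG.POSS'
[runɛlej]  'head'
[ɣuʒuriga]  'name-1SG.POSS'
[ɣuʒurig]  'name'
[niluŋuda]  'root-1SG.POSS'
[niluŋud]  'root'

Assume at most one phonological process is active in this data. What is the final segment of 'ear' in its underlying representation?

/t/

'ear' shows [d] ~ [t] at the end of the stem ([viɣɛŋɛda] vs [viɣɛŋɛt]).
If /d/ were underlying and a rule turned it into [t] in isolation, 'root' would also alternate; but it has [d] in both [niluŋuda] and [niluŋud].
Therefore /t/ is basic and [d] is derived by intervocalic voicing (voiceless stops become voiced between vowels).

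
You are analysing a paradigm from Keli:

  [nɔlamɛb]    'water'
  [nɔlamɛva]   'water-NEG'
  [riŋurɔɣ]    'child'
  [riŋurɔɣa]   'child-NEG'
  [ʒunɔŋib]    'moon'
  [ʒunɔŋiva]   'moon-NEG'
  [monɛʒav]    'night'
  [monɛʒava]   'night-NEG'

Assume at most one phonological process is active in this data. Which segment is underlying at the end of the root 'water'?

/b/

'water' shows [b] ~ [v] at the end of the stem ([nɔlamɛb] vs [nɔlamɛva]).
Compare 'night', with invariant [v] in [monɛʒav] and [monɛʒava]: an analysis with underlying /v/ and a rule producing [b] in isolation would wrongly predict alternation here too.
Therefore /b/ is basic and [v] is derived by intervocalic spirantization (voiced stops become fricatives between vowels).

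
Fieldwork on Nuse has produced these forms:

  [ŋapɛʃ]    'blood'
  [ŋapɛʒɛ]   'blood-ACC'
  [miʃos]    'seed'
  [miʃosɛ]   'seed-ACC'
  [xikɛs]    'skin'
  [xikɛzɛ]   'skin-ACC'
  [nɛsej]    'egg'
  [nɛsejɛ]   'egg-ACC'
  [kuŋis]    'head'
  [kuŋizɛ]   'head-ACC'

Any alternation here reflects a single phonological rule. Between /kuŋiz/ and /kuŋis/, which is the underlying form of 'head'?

/kuŋiz/

'head' shows [s] ~ [z] at the end of the stem ([kuŋis] vs [kuŋizɛ]).
Compare 'seed', with invariant [s] in [miʃos] and [miʃosɛ]: an analysis with underlying /s/ and a rule producing [z] before the ACC suffix would wrongly predict alternation here too.
The underlying segment must be /z/; voiced obstruents become voiceless word-finally, yielding [s] there.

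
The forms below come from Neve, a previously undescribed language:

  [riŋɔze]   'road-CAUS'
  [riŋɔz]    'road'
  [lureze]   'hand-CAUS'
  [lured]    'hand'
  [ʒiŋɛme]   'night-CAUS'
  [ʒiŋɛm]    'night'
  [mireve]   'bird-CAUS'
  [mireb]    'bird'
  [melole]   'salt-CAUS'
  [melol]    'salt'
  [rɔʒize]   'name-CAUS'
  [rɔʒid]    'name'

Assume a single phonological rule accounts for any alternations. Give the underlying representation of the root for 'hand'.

The root 'hand' surfaces as [lureze] and [lured], with a stem-final [z] ~ [d] alternation.
The stem 'road' ([riŋɔze], [riŋɔz]) shows [z] unchanged in both environments, so [z] cannot be basic with [d] derived in isolation.
Therefore /d/ is basic and [z] is derived by intervocalic spirantization (voiced stops become fricatives between vowels).

/lured/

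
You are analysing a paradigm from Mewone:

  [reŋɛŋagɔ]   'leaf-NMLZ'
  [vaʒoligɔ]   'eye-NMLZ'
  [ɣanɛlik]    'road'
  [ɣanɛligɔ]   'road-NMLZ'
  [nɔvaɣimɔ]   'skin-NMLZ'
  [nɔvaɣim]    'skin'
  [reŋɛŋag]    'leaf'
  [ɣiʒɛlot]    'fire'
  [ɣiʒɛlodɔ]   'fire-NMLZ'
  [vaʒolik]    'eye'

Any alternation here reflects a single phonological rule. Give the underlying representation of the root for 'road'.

The stem for 'road' ends in [g] in [ɣanɛligɔ] but [k] in [ɣanɛlik].
Compare 'leaf', with invariant [g] in [reŋɛŋagɔ] and [reŋɛŋag]: an analysis with underlying /g/ and a rule producing [k] in isolation would wrongly predict alternation here too.
Therefore /k/ is basic and [g] is derived by intervocalic voicing (voiceless stops become voiced between vowels).
Hence 'road' is /ɣanɛlik/ underlyingly.

/ɣanɛlik/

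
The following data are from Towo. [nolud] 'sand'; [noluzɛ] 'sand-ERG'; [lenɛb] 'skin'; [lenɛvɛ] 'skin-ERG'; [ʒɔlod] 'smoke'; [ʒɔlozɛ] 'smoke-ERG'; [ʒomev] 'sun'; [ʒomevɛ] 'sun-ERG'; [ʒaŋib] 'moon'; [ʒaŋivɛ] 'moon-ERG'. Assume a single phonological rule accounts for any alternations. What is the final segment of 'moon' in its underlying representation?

The root 'moon' surfaces as [ʒaŋib] and [ʒaŋivɛ], with a stem-final [b] ~ [v] alternation.
Compare 'sun', with invariant [v] in [ʒomev] and [ʒomevɛ]: an analysis with underlying /v/ and a rule producing [b] in isolation would wrongly predict alternation here too.
So /b/ is underlying, and a rule of intervocalic spirantization — voiced stops become fricatives between vowels — gives [v].

/b/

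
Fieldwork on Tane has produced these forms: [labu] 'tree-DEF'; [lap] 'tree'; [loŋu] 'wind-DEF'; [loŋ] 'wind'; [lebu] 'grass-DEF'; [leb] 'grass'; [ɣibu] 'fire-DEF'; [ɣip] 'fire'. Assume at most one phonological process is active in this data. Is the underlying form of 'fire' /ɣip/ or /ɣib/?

/ɣip/

'fire' shows [b] ~ [p] at the end of the stem ([ɣibu] vs [ɣip]).
Compare 'grass', with invariant [b] in [lebu] and [leb]: an analysis with underlying /b/ and a rule producing [p] in isolation would wrongly predict alternation here too.
Therefore /p/ is basic and [b] is derived by intervocalic voicing (voiceless stops become voiced between vowels).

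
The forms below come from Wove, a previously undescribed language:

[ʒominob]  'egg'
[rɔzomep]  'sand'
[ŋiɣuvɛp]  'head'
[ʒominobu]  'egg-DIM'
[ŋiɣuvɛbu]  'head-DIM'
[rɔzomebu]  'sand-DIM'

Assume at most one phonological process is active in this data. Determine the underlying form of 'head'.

/ŋiɣuvɛp/

The stem for 'head' ends in [b] in [ŋiɣuvɛbu] but [p] in [ŋiɣuvɛp].
The stem 'egg' ([ʒominobu], [ʒominob]) shows [b] unchanged in both environments, so [b] cannot be basic with [p] derived in isolation.
Therefore /p/ is basic and [b] is derived by intervocalic voicing (voiceless stops become voiced between vowels).
So 'head' = /ŋiɣuvɛp/.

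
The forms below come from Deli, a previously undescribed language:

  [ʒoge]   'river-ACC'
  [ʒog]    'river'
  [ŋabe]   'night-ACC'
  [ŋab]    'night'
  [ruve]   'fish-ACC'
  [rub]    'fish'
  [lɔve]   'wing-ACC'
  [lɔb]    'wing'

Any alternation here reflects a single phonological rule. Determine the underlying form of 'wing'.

The root 'wing' surfaces as [lɔve] and [lɔb], with a stem-final [v] ~ [b] alternation.
But 'night' keeps [b] in both environments ([ŋabe], [ŋab]), so there is no rule changing /b/ to [v] before the ACC suffix.
Therefore /v/ is basic and [b] is derived by word-final hardening (voiced fricatives become stops word-finally).

/lɔv/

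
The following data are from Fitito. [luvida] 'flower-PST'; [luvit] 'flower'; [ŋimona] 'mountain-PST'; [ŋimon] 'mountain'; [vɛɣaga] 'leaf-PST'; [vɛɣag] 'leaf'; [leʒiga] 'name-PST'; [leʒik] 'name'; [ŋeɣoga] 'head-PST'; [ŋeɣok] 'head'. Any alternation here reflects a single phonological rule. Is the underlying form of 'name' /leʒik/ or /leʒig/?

/leʒik/

In [leʒiga] and [leʒik] the final segment of 'name' alternates: [g] ~ [k].
Compare 'leaf', with invariant [g] in [vɛɣaga] and [vɛɣag]: an analysis with underlying /g/ and a rule producing [k] in isolation would wrongly predict alternation here too.
The underlying segment must be /k/; voiceless stops become voiced between vowels, yielding [g] there.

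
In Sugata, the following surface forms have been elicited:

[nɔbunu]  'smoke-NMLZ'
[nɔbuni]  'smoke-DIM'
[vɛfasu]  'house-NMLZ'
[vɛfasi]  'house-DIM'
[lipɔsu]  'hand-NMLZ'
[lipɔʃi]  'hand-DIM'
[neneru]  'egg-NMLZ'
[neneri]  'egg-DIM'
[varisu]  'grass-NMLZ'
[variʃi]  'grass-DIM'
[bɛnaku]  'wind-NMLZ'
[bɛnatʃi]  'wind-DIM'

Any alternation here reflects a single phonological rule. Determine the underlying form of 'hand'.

/lipɔʃ/

The stem for 'hand' ends in [s] in [lipɔsu] but [ʃ] in [lipɔʃi].
The stem 'house' ([vɛfasu], [vɛfasi]) shows [s] unchanged in both environments, so [s] cannot be basic with [ʃ] derived before the DIM suffix.
Therefore /ʃ/ is basic and [s] is derived by depalatalization (palato-alveolar /tʃ/ and /ʃ/ become [k] and [s] when no front vowel follows).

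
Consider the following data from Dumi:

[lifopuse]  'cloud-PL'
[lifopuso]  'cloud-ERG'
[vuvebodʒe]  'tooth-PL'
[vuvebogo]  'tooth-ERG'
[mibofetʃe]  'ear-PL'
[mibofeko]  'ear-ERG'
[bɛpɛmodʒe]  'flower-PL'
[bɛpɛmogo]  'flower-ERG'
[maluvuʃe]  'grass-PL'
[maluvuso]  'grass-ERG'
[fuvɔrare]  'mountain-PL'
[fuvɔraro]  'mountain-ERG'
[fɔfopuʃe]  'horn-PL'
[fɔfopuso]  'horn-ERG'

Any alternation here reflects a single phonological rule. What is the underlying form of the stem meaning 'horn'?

/fɔfopuʃ/

In [fɔfopuʃe] and [fɔfopuso] the final segment of 'horn' alternates: [ʃ] ~ [s].
If /s/ were underlying and a rule turned it into [ʃ] before the PL suffix, 'cloud' would also alternate; but it has [s] in both [lifopuse] and [lifopuso].
So /ʃ/ is underlying, and a rule of depalatalization — palato-alveolar /tʃ/, /dʒ/ and /ʃ/ become [k], [g] and [s] when no front vowel follows — gives [s].
Hence 'horn' is /fɔfopuʃ/ underlyingly.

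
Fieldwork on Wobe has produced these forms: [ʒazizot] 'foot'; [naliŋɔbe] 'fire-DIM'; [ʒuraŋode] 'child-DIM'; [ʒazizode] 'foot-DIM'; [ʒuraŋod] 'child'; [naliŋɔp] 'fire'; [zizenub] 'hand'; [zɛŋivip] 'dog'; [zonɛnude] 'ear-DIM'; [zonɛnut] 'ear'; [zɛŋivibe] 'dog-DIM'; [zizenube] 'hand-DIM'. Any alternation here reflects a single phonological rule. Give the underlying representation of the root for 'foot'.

/ʒazizot/

The stem for 'foot' ends in [d] in [ʒazizode] but [t] in [ʒazizot].
The stem 'child' ([ʒuraŋode], [ʒuraŋod]) shows [d] unchanged in both environments, so [d] cannot be basic with [t] derived in isolation.
The alternation reflects intervocalic voicing: voiceless stops become voiced between vowels. /t/ is underlying.
So 'foot' = /ʒazizot/.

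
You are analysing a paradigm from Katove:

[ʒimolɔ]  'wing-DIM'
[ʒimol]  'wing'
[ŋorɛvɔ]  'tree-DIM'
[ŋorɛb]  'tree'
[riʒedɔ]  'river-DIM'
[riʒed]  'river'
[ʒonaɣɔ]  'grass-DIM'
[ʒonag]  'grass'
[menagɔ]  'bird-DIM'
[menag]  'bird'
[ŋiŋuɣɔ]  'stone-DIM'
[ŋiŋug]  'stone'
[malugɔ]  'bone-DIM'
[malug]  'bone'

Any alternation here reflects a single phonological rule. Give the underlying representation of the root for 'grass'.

'grass' shows [ɣ] ~ [g] at the end of the stem ([ʒonaɣɔ] vs [ʒonag]).
If /g/ were underlying and a rule turned it into [ɣ] before the DIM suffix, 'bird' would also alternate; but it has [g] in both [menagɔ] and [menag].
The alternation reflects word-final hardening: voiced fricatives become stops word-finally. /ɣ/ is underlying.
The underlying form of 'grass' is therefore /ʒonaɣ/.

/ʒonaɣ/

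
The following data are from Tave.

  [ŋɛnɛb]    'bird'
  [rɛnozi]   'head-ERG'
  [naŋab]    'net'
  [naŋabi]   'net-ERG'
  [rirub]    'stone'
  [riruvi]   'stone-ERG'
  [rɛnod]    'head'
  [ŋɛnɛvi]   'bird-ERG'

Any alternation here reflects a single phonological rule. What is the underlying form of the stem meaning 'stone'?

/riruv/

The root 'stone' surfaces as [riruvi] and [rirub], with a stem-final [v] ~ [b] alternation.
The stem 'net' ([naŋabi], [naŋab]) shows [b] unchanged in both environments, so [b] cannot be basic with [v] derived before the ERG suffix.
Therefore /v/ is basic and [b] is derived by word-final hardening (voiced fricatives become stops word-finally).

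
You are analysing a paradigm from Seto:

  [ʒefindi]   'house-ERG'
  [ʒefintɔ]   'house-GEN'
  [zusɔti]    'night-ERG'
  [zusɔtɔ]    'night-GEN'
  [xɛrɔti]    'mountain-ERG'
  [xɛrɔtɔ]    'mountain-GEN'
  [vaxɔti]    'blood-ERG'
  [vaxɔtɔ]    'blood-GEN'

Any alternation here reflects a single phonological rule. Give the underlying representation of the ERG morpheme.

/-di/

The ERG suffix surfaces as [-di] and [-ti], depending on the final segment of the stem.
By contrast the GEN suffix keeps its initial [t] throughout — that segment must be underlying.
So the underlying form is /-di/, and voiced stops become voiceless after a vowel.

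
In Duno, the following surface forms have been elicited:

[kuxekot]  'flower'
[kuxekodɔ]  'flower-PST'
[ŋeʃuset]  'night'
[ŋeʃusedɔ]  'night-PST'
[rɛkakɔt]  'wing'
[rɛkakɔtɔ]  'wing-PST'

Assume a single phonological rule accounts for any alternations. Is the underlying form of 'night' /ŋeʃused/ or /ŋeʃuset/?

In [ŋeʃuset] and [ŋeʃusedɔ] the final segment of 'night' alternates: [t] ~ [d].
If /t/ were underlying and a rule turned it into [d] before the PST suffix, 'wing' would also alternate; but it has [t] in both [rɛkakɔt] and [rɛkakɔtɔ].
Therefore /d/ is basic and [t] is derived by word-final obstruent devoicing (voiced obstruents become voiceless word-finally).

/ŋeʃused/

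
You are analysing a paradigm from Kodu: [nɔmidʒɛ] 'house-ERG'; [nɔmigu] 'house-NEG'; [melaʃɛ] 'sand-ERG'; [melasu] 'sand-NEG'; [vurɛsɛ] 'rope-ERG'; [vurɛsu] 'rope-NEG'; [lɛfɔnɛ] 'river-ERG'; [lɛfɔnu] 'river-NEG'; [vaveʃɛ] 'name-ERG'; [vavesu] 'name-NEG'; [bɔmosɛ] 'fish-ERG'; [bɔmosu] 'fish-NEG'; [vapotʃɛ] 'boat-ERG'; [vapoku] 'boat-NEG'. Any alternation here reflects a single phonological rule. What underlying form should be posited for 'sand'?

In [melaʃɛ] and [melasu] the final segment of 'sand' alternates: [ʃ] ~ [s].
Compare 'fish', with invariant [s] in [bɔmosɛ] and [bɔmosu]: an analysis with underlying /s/ and a rule producing [ʃ] before the ERG suffix would wrongly predict alternation here too.
The alternation reflects depalatalization: palato-alveolar /tʃ/, /dʒ/ and /ʃ/ become [k], [g] and [s] when no front vowel follows. /ʃ/ is underlying.

/melaʃ/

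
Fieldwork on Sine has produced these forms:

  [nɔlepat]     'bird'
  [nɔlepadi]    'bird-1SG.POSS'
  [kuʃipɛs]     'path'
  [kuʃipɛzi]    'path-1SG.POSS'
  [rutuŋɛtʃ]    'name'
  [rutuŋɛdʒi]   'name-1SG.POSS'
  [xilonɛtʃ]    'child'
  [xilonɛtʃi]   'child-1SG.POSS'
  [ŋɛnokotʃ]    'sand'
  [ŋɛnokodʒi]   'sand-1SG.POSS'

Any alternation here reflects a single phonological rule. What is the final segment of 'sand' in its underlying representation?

In [ŋɛnokotʃ] and [ŋɛnokodʒi] the final segment of 'sand' alternates: [tʃ] ~ [dʒ].
The stem 'child' ([xilonɛtʃ], [xilonɛtʃi]) shows [tʃ] unchanged in both environments, so [tʃ] cannot be basic with [dʒ] derived before the 1SG.POSS suffix.
Therefore /dʒ/ is basic and [tʃ] is derived by word-final obstruent devoicing (voiced obstruents become voiceless word-finally).

/dʒ/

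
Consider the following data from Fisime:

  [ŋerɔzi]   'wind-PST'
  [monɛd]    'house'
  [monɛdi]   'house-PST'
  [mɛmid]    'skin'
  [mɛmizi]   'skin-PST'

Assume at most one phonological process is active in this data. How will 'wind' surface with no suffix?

In [mɛmid] and [mɛmizi] the final segment of 'skin' alternates: [d] ~ [z].
If /d/ were underlying and a rule turned it into [z] before the PST suffix, 'house' would also alternate; but it has [d] in both [monɛd] and [monɛdi].
The underlying segment must be /z/; voiced fricatives become stops word-finally, yielding [d] there.
From [ŋerɔzi] the stem 'wind' is /ŋerɔz/; word-finally this yields [ŋerɔd].

[ŋerɔd]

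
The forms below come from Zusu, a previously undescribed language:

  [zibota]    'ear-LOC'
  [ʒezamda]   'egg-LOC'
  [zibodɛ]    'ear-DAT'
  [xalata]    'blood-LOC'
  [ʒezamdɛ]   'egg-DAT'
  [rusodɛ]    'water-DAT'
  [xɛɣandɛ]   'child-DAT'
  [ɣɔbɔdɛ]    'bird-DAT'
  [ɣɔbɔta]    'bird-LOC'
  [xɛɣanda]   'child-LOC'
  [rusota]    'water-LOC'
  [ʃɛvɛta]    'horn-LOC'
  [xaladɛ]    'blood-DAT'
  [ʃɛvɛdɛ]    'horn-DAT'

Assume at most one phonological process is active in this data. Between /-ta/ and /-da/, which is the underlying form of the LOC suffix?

/-ta/

The LOC suffix surfaces as [-da] and [-ta], depending on the final segment of the stem.
By contrast the DAT suffix keeps its initial [d] throughout — that segment must be underlying.
The LOC suffix is therefore /-ta/ underlyingly, with post-nasal voicing: voiceless stops become voiced after a nasal.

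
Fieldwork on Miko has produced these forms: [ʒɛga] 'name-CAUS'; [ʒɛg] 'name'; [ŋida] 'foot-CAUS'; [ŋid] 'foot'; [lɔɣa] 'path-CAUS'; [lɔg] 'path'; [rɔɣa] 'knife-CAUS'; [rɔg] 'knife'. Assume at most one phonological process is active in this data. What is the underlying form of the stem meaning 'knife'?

/rɔɣ/

'knife' shows [ɣ] ~ [g] at the end of the stem ([rɔɣa] vs [rɔg]).
If /g/ were underlying and a rule turned it into [ɣ] before the CAUS suffix, 'name' would also alternate; but it has [g] in both [ʒɛga] and [ʒɛg].
So /ɣ/ is underlying, and a rule of word-final hardening — voiced fricatives become stops word-finally — gives [g].
The underlying form of 'knife' is therefore /rɔɣ/.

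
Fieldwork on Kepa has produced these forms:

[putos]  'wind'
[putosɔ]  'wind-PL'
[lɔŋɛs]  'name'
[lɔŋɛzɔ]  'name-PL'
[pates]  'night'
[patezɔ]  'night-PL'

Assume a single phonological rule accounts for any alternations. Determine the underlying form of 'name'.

/lɔŋɛz/

The stem for 'name' ends in [s] in [lɔŋɛs] but [z] in [lɔŋɛzɔ].
Compare 'wind', with invariant [s] in [putos] and [putosɔ]: an analysis with underlying /s/ and a rule producing [z] before the PL suffix would wrongly predict alternation here too.
Therefore /z/ is basic and [s] is derived by word-final obstruent devoicing (voiced obstruents become voiceless word-finally).
Hence 'name' is /lɔŋɛz/ underlyingly.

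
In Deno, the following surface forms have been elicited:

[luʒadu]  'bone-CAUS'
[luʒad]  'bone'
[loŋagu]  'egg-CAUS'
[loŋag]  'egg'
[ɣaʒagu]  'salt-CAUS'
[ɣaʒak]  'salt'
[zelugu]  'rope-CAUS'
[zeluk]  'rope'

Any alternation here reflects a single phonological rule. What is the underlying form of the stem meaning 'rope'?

/zeluk/

The stem for 'rope' ends in [g] in [zelugu] but [k] in [zeluk].
The stem 'egg' ([loŋagu], [loŋag]) shows [g] unchanged in both environments, so [g] cannot be basic with [k] derived in isolation.
So /k/ is underlying, and a rule of intervocalic voicing — voiceless stops become voiced between vowels — gives [g].
So 'rope' = /zeluk/.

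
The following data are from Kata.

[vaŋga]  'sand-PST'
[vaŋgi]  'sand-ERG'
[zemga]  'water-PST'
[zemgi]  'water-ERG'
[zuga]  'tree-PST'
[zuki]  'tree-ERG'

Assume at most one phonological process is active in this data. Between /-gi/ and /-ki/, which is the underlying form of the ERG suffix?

The ERG morpheme has two allomorphs, [-gi] and [-ki].
By contrast the PST suffix keeps its initial [g] throughout — that segment must be underlying.
The ERG suffix is therefore /-ki/ underlyingly, with post-nasal voicing: voiceless stops become voiced after a nasal.

/-ki/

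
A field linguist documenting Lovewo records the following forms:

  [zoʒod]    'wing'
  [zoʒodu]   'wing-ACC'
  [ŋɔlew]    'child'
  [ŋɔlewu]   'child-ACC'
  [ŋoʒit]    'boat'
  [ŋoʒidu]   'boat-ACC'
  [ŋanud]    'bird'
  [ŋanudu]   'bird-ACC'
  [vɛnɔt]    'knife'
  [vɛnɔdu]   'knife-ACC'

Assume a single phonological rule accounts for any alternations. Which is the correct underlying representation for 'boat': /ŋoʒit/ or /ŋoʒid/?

/ŋoʒit/

In [ŋoʒit] and [ŋoʒidu] the final segment of 'boat' alternates: [t] ~ [d].
If /d/ were underlying and a rule turned it into [t] in isolation, 'wing' would also alternate; but it has [d] in both [zoʒod] and [zoʒodu].
So /t/ is underlying, and a rule of intervocalic voicing — voiceless stops become voiced between vowels — gives [d].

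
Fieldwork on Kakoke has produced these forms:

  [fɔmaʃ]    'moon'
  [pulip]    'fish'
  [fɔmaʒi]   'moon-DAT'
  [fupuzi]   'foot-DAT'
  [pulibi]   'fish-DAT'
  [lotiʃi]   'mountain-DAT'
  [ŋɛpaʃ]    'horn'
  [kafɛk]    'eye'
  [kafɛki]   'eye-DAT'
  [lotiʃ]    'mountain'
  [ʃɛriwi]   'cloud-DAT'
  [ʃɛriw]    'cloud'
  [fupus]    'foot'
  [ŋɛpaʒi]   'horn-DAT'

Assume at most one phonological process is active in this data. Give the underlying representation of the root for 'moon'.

'moon' shows [ʒ] ~ [ʃ] at the end of the stem ([fɔmaʒi] vs [fɔmaʃ]).
But 'mountain' keeps [ʃ] in both environments ([lotiʃi], [lotiʃ]), so there is no rule changing /ʃ/ to [ʒ] before the DAT suffix.
Therefore /ʒ/ is basic and [ʃ] is derived by word-final obstruent devoicing (voiced obstruents become voiceless word-finally).

/fɔmaʒ/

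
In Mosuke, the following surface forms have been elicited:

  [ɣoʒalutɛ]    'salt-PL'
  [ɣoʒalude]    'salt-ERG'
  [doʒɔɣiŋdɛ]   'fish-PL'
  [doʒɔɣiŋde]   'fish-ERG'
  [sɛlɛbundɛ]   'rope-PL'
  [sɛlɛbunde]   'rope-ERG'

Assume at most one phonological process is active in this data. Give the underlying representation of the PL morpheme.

The PL morpheme has two allomorphs, [-dɛ] and [-tɛ].
The ERG suffix, which begins with [d], is invariant after every stem; so [d] is not altered by any rule here.
The PL suffix is therefore /-tɛ/ underlyingly, with post-nasal voicing: voiceless stops become voiced after a nasal.

/-tɛ/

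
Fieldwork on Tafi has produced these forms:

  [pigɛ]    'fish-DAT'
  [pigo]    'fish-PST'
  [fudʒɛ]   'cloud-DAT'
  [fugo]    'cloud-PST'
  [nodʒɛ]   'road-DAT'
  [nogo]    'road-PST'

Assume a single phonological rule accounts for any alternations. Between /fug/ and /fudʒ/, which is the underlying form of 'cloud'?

/fudʒ/

The stem for 'cloud' ends in [dʒ] in [fudʒɛ] but [g] in [fugo].
But 'fish' keeps [g] in both environments ([pigɛ], [pigo]), so there is no rule changing /g/ to [dʒ] before the DAT suffix.
The alternation reflects depalatalization: palato-alveolar /dʒ/ becomes [g] when no front vowel follows. /dʒ/ is underlying.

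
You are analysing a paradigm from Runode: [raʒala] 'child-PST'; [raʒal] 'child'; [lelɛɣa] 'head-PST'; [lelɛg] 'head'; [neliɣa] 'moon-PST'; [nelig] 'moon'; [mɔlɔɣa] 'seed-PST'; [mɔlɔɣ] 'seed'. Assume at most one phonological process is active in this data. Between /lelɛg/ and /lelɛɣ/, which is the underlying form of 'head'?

The root 'head' surfaces as [lelɛɣa] and [lelɛg], with a stem-final [ɣ] ~ [g] alternation.
Compare 'seed', with invariant [ɣ] in [mɔlɔɣa] and [mɔlɔɣ]: an analysis with underlying /ɣ/ and a rule producing [g] in isolation would wrongly predict alternation here too.
So /g/ is underlying, and a rule of intervocalic spirantization — voiced stops become fricatives between vowels — gives [ɣ].

/lelɛg/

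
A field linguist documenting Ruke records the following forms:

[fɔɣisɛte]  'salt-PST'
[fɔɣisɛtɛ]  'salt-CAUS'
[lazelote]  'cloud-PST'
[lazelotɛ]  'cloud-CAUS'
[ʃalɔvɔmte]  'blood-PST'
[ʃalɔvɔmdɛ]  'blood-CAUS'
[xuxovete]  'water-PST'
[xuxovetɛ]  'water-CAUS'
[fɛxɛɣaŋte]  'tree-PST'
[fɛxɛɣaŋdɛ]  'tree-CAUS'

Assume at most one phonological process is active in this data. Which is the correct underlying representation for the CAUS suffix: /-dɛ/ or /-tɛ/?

The CAUS suffix surfaces as [-dɛ] and [-tɛ], depending on the final segment of the stem.
By contrast the PST suffix keeps its initial [t] throughout — that segment must be underlying.
The CAUS suffix is therefore /-dɛ/ underlyingly, with post-vocalic devoicing: voiced stops become voiceless after a vowel.

/-dɛ/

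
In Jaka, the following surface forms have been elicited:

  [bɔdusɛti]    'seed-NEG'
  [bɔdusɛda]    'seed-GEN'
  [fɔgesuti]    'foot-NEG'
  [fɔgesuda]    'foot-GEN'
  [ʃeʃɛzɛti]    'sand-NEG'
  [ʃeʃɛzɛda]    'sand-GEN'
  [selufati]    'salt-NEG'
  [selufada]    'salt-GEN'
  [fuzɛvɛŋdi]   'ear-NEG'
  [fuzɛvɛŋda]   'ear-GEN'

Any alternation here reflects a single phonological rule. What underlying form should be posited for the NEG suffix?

/-ti/

The NEG suffix surfaces as [-di] and [-ti], depending on the final segment of the stem.
By contrast the GEN suffix keeps its initial [d] throughout — that segment must be underlying.
So the underlying form is /-ti/, and voiceless stops become voiced after a nasal.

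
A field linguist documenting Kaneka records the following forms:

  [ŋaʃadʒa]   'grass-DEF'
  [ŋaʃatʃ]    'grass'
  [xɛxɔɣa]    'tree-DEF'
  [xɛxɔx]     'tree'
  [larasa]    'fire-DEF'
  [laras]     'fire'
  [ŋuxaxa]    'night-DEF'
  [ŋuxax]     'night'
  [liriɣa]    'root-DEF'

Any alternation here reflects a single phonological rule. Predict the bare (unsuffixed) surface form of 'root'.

The stem for 'tree' ends in [ɣ] in [xɛxɔɣa] but [x] in [xɛxɔx].
Compare 'night', with invariant [x] in [ŋuxaxa] and [ŋuxax]: an analysis with underlying /x/ and a rule producing [ɣ] before the DEF suffix would wrongly predict alternation here too.
The alternation reflects word-final obstruent devoicing: voiced obstruents become voiceless word-finally. /ɣ/ is underlying.
The one attested form of 'root', [liriɣa], shows underlying /liriɣ/. Applying the same rule word-finally gives [lirix].

[lirix]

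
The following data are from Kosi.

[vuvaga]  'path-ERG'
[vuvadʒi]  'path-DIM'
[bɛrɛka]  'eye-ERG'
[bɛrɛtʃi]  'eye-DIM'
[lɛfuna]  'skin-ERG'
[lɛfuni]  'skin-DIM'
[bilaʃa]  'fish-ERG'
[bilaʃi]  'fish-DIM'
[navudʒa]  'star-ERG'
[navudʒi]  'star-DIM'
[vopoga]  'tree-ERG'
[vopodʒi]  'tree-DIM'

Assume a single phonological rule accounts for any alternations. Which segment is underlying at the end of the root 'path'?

/g/

In [vuvaga] and [vuvadʒi] the final segment of 'path' alternates: [g] ~ [dʒ].
The stem 'star' ([navudʒa], [navudʒi]) shows [dʒ] unchanged in both environments, so [dʒ] cannot be basic with [g] derived before the ERG suffix.
The alternation reflects palatalization before a front vowel: /k/ and /g/ become palato-alveolar [tʃ] and [dʒ] before a front vowel. /g/ is underlying.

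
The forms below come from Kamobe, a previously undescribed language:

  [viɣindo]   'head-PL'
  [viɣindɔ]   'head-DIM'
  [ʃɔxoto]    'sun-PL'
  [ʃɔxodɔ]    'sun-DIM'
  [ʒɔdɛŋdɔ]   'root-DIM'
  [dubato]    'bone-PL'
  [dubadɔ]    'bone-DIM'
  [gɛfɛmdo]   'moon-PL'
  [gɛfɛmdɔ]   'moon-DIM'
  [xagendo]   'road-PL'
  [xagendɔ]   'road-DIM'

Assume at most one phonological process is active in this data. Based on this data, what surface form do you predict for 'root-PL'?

[ʒɔdɛŋdo]

The PL suffix surfaces as [-do] and [-to], depending on the final segment of the stem.
The DIM suffix, which begins with [d], is invariant after every stem; so [d] is not altered by any rule here.
So the underlying form is /-to/, and voiceless stops become voiced after a nasal.
After 'root', which ends in a nasal, the suffix surfaces as [-do], giving [ʒɔdɛŋdo].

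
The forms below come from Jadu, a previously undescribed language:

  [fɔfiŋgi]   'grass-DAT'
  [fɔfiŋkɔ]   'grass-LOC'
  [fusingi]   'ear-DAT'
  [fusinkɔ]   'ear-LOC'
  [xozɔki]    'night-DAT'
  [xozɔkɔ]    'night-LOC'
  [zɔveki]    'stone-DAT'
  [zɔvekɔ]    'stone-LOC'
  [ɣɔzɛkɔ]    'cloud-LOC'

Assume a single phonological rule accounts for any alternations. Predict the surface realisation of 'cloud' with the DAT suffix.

[ɣɔzɛki]

The DAT morpheme has two allomorphs, [-gi] and [-ki].
The LOC suffix, which begins with [k], is invariant after every stem; so [k] is not altered by any rule here.
So the underlying form is /-gi/, and voiced stops become voiceless after a vowel.
After 'cloud', which ends in a vowel, the suffix surfaces as [-ki], giving [ɣɔzɛki].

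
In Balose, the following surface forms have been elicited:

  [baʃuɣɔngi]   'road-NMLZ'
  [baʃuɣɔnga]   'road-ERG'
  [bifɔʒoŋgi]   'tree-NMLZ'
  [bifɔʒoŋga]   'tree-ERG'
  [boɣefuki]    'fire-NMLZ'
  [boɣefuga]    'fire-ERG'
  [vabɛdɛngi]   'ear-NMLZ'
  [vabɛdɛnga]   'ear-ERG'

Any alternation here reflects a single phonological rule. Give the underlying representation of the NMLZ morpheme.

The NMLZ morpheme has two allomorphs, [-gi] and [-ki].
By contrast the ERG suffix keeps its initial [g] throughout — that segment must be underlying.
The NMLZ suffix is therefore /-ki/ underlyingly, with post-nasal voicing: voiceless stops become voiced after a nasal.

/-ki/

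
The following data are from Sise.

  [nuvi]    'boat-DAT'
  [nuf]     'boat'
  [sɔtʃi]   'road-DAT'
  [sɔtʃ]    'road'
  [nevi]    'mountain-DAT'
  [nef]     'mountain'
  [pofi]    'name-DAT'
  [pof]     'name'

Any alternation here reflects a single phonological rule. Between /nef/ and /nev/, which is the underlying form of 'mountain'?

/nev/

In [nevi] and [nef] the final segment of 'mountain' alternates: [v] ~ [f].
The stem 'name' ([pofi], [pof]) shows [f] unchanged in both environments, so [f] cannot be basic with [v] derived before the DAT suffix.
The underlying segment must be /v/; voiced obstruents become voiceless word-finally, yielding [f] there.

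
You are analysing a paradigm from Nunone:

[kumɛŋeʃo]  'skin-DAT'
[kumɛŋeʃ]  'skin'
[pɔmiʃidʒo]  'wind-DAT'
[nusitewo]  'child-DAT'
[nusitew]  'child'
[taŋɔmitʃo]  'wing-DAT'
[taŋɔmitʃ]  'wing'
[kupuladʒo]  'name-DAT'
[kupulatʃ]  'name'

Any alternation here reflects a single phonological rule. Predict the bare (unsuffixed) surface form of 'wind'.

[pɔmiʃitʃ]

'name' shows [dʒ] ~ [tʃ] at the end of the stem ([kupuladʒo] vs [kupulatʃ]).
Compare 'wing', with invariant [tʃ] in [taŋɔmitʃo] and [taŋɔmitʃ]: an analysis with underlying /tʃ/ and a rule producing [dʒ] before the DAT suffix would wrongly predict alternation here too.
So /dʒ/ is underlying, and a rule of word-final obstruent devoicing — voiced obstruents become voiceless word-finally — gives [tʃ].
The one attested form of 'wind', [pɔmiʃidʒo], shows underlying /pɔmiʃidʒ/. Applying the same rule word-finally gives [pɔmiʃitʃ].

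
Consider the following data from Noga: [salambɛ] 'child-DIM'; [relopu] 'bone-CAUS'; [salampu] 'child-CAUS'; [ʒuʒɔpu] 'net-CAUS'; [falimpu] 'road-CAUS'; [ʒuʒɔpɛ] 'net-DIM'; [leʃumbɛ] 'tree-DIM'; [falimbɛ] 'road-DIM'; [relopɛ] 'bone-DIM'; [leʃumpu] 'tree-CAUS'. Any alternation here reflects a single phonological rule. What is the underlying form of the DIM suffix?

/-bɛ/

The DIM morpheme has two allomorphs, [-bɛ] and [-pɛ].
By contrast the CAUS suffix keeps its initial [p] throughout — that segment must be underlying.
The DIM suffix is therefore /-bɛ/ underlyingly, with post-vocalic devoicing: voiced stops become voiceless after a vowel.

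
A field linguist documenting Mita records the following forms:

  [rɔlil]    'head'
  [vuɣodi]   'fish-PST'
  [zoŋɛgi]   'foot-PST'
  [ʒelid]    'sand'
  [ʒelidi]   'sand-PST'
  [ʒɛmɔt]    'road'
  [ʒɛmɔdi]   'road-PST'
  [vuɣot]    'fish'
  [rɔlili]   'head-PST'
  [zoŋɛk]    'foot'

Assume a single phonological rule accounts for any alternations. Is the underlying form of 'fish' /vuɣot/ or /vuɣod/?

/vuɣot/

'fish' shows [d] ~ [t] at the end of the stem ([vuɣodi] vs [vuɣot]).
Compare 'sand', with invariant [d] in [ʒelidi] and [ʒelid]: an analysis with underlying /d/ and a rule producing [t] in isolation would wrongly predict alternation here too.
The underlying segment must be /t/; voiceless stops become voiced between vowels, yielding [d] there.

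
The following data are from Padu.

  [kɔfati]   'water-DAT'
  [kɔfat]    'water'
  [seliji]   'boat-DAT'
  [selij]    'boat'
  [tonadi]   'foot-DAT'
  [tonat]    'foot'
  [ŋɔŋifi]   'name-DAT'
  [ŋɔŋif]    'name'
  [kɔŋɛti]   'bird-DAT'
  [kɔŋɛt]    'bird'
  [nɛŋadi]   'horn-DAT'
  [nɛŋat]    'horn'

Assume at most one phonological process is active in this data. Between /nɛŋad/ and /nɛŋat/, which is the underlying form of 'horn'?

In [nɛŋadi] and [nɛŋat] the final segment of 'horn' alternates: [d] ~ [t].
The stem 'water' ([kɔfati], [kɔfat]) shows [t] unchanged in both environments, so [t] cannot be basic with [d] derived before the DAT suffix.
The alternation reflects word-final obstruent devoicing: voiced obstruents become voiceless word-finally. /d/ is underlying.

/nɛŋad/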